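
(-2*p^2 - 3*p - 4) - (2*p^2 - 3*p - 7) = 3 - 4*p^2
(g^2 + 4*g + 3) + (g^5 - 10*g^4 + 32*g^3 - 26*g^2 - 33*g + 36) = g^5 - 10*g^4 + 32*g^3 - 25*g^2 - 29*g + 39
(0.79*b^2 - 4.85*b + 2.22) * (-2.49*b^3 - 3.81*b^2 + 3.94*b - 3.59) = -1.9671*b^5 + 9.0666*b^4 + 16.0633*b^3 - 30.4033*b^2 + 26.1583*b - 7.9698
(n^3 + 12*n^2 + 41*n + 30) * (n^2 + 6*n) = n^5 + 18*n^4 + 113*n^3 + 276*n^2 + 180*n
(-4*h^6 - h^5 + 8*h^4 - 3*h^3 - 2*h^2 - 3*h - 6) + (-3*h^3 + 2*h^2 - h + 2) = -4*h^6 - h^5 + 8*h^4 - 6*h^3 - 4*h - 4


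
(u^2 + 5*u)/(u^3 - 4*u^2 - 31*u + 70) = u/(u^2 - 9*u + 14)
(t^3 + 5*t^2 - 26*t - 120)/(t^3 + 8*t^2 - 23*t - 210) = (t + 4)/(t + 7)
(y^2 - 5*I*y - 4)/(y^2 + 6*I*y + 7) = (y - 4*I)/(y + 7*I)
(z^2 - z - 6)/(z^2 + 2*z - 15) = (z + 2)/(z + 5)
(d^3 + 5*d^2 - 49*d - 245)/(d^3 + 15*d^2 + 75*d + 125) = (d^2 - 49)/(d^2 + 10*d + 25)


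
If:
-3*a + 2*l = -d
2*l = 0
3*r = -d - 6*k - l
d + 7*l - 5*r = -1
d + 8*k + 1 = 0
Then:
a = 1/17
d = 3/17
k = -5/34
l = 0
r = 4/17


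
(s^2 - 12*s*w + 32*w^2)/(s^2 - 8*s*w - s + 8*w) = (s - 4*w)/(s - 1)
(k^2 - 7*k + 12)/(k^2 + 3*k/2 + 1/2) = 2*(k^2 - 7*k + 12)/(2*k^2 + 3*k + 1)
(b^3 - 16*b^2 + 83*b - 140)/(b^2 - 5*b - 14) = (b^2 - 9*b + 20)/(b + 2)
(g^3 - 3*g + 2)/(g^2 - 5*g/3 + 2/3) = 3*(g^2 + g - 2)/(3*g - 2)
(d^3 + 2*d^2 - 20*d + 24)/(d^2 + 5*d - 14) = (d^2 + 4*d - 12)/(d + 7)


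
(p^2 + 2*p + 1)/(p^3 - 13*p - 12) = (p + 1)/(p^2 - p - 12)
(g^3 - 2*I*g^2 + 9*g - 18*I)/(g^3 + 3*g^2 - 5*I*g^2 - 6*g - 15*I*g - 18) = (g + 3*I)/(g + 3)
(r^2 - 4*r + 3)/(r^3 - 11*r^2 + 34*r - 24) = (r - 3)/(r^2 - 10*r + 24)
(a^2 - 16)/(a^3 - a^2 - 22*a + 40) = (a + 4)/(a^2 + 3*a - 10)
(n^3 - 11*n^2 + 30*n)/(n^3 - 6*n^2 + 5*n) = (n - 6)/(n - 1)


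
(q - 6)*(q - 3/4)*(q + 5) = q^3 - 7*q^2/4 - 117*q/4 + 45/2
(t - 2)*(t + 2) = t^2 - 4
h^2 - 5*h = h*(h - 5)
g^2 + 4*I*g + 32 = (g - 4*I)*(g + 8*I)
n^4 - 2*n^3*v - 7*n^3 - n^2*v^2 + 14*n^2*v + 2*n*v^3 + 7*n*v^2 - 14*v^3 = (n - 7)*(n - 2*v)*(n - v)*(n + v)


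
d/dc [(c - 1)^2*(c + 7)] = (c - 1)*(3*c + 13)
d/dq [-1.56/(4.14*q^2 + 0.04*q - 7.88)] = (12.9168*q + 0.0624)/(4.14*q^2 + 0.04*q - 7.88)^2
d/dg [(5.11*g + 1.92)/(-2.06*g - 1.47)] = (-7.32639*g - 5.228055)/(2.06*g + 1.47)^3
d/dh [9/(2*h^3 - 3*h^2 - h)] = 9*(-6*h^2 + 6*h + 1)/(h^2*(-2*h^2 + 3*h + 1)^2)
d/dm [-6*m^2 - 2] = -12*m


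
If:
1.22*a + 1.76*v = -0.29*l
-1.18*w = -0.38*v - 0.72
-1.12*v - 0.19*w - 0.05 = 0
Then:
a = 0.202658612261796 - 0.237704918032787*l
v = -0.14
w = 0.56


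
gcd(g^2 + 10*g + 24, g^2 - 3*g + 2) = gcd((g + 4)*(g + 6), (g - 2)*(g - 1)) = 1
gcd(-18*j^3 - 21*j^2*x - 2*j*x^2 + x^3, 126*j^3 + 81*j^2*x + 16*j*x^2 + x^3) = 3*j + x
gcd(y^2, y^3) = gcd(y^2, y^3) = y^2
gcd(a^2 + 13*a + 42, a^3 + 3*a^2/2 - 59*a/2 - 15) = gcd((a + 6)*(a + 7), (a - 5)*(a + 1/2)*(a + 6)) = a + 6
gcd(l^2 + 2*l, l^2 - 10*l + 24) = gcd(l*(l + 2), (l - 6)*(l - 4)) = 1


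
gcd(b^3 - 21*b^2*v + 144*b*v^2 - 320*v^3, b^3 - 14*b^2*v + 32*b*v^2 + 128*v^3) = b^2 - 16*b*v + 64*v^2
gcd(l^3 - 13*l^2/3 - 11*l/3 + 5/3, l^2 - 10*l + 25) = l - 5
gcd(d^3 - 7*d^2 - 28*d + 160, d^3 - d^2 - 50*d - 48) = d - 8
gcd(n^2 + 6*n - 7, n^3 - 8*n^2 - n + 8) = n - 1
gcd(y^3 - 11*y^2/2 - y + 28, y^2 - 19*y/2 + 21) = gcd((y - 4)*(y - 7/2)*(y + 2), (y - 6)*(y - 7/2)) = y - 7/2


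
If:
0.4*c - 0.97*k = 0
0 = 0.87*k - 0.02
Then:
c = 0.06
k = 0.02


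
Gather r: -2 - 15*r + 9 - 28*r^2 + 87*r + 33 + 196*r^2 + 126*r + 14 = 168*r^2 + 198*r + 54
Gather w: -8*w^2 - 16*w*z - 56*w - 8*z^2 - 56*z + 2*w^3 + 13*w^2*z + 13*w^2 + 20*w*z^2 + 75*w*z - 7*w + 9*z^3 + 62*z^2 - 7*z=2*w^3 + w^2*(13*z + 5) + w*(20*z^2 + 59*z - 63) + 9*z^3 + 54*z^2 - 63*z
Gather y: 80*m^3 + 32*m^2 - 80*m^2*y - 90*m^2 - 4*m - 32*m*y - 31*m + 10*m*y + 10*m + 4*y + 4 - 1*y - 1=80*m^3 - 58*m^2 - 25*m + y*(-80*m^2 - 22*m + 3) + 3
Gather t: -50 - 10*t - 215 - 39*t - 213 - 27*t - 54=-76*t - 532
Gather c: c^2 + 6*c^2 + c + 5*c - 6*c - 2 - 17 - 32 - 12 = 7*c^2 - 63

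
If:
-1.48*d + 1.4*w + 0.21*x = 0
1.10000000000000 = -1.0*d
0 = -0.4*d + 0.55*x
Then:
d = -1.10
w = -1.04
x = -0.80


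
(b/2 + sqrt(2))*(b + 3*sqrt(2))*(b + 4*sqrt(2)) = b^3/2 + 9*sqrt(2)*b^2/2 + 26*b + 24*sqrt(2)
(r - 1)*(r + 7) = r^2 + 6*r - 7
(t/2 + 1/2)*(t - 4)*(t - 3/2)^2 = t^4/2 - 3*t^3 + 29*t^2/8 + 21*t/8 - 9/2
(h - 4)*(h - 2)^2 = h^3 - 8*h^2 + 20*h - 16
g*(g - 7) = g^2 - 7*g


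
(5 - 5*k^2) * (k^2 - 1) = -5*k^4 + 10*k^2 - 5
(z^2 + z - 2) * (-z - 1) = -z^3 - 2*z^2 + z + 2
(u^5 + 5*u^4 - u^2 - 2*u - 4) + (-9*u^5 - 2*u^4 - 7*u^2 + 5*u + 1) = -8*u^5 + 3*u^4 - 8*u^2 + 3*u - 3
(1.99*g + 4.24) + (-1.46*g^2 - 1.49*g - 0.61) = -1.46*g^2 + 0.5*g + 3.63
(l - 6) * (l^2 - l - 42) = l^3 - 7*l^2 - 36*l + 252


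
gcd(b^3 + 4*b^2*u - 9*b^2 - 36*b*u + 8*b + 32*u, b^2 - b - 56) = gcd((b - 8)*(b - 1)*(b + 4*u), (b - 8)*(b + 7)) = b - 8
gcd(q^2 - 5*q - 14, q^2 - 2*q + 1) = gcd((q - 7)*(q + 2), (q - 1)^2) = 1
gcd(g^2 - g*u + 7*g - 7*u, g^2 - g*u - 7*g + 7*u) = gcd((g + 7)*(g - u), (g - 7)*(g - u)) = -g + u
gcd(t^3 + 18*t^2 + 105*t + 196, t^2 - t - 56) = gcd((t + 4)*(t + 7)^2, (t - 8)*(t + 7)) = t + 7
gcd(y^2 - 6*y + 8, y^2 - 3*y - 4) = y - 4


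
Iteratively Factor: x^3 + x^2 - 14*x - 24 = (x + 2)*(x^2 - x - 12) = (x - 4)*(x + 2)*(x + 3)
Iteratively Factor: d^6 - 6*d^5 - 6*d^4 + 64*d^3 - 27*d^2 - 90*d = (d)*(d^5 - 6*d^4 - 6*d^3 + 64*d^2 - 27*d - 90) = d*(d - 3)*(d^4 - 3*d^3 - 15*d^2 + 19*d + 30) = d*(d - 5)*(d - 3)*(d^3 + 2*d^2 - 5*d - 6) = d*(d - 5)*(d - 3)*(d + 3)*(d^2 - d - 2) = d*(d - 5)*(d - 3)*(d + 1)*(d + 3)*(d - 2)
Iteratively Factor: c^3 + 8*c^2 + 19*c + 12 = (c + 3)*(c^2 + 5*c + 4) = (c + 1)*(c + 3)*(c + 4)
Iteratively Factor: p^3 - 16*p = (p - 4)*(p^2 + 4*p) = p*(p - 4)*(p + 4)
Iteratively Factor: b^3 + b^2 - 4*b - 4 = (b + 2)*(b^2 - b - 2) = (b + 1)*(b + 2)*(b - 2)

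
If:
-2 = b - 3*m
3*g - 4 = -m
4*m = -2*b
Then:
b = -4/5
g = 6/5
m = 2/5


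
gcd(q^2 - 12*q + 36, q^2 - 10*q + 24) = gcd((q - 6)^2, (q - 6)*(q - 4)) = q - 6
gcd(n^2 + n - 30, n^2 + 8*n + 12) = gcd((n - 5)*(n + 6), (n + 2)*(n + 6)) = n + 6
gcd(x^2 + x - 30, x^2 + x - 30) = x^2 + x - 30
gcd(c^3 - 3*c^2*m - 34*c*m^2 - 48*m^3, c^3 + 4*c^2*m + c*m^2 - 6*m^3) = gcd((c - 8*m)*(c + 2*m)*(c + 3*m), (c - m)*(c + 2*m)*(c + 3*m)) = c^2 + 5*c*m + 6*m^2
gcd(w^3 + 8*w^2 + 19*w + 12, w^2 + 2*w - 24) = 1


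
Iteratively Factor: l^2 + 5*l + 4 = (l + 1)*(l + 4)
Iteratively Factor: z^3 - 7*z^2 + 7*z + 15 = (z - 3)*(z^2 - 4*z - 5) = (z - 5)*(z - 3)*(z + 1)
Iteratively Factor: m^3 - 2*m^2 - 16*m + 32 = (m + 4)*(m^2 - 6*m + 8) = (m - 2)*(m + 4)*(m - 4)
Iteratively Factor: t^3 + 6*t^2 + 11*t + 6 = (t + 3)*(t^2 + 3*t + 2) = (t + 1)*(t + 3)*(t + 2)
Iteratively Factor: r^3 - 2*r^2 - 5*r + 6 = (r + 2)*(r^2 - 4*r + 3) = (r - 1)*(r + 2)*(r - 3)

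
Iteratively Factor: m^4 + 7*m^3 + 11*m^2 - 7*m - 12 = (m + 1)*(m^3 + 6*m^2 + 5*m - 12) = (m - 1)*(m + 1)*(m^2 + 7*m + 12) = (m - 1)*(m + 1)*(m + 4)*(m + 3)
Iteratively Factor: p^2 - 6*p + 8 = (p - 4)*(p - 2)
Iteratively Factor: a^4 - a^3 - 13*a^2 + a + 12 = (a + 1)*(a^3 - 2*a^2 - 11*a + 12) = (a - 1)*(a + 1)*(a^2 - a - 12) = (a - 4)*(a - 1)*(a + 1)*(a + 3)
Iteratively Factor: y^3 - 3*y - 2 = (y + 1)*(y^2 - y - 2) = (y - 2)*(y + 1)*(y + 1)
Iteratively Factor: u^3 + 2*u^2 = (u)*(u^2 + 2*u) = u^2*(u + 2)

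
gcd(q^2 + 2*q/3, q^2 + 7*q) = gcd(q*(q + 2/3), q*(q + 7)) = q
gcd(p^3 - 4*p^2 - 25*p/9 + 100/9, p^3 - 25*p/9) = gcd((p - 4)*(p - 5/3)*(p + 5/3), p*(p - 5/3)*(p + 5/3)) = p^2 - 25/9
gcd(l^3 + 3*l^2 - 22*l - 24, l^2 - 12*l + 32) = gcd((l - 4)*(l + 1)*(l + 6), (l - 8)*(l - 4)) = l - 4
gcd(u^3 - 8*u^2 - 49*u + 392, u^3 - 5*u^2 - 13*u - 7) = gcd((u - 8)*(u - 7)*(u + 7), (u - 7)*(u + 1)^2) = u - 7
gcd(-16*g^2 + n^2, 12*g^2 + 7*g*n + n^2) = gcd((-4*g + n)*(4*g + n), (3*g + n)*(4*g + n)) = 4*g + n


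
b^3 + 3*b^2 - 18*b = b*(b - 3)*(b + 6)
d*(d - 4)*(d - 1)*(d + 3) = d^4 - 2*d^3 - 11*d^2 + 12*d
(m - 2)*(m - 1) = m^2 - 3*m + 2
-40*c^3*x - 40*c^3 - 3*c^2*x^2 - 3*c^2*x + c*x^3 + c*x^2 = (-8*c + x)*(5*c + x)*(c*x + c)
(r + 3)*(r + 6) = r^2 + 9*r + 18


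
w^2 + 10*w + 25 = (w + 5)^2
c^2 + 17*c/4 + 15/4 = (c + 5/4)*(c + 3)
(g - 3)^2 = g^2 - 6*g + 9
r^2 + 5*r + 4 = (r + 1)*(r + 4)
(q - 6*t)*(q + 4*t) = q^2 - 2*q*t - 24*t^2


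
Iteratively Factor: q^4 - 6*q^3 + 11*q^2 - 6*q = (q)*(q^3 - 6*q^2 + 11*q - 6) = q*(q - 3)*(q^2 - 3*q + 2) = q*(q - 3)*(q - 1)*(q - 2)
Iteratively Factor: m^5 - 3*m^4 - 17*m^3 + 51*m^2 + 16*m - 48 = (m - 4)*(m^4 + m^3 - 13*m^2 - m + 12) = (m - 4)*(m + 1)*(m^3 - 13*m + 12) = (m - 4)*(m - 3)*(m + 1)*(m^2 + 3*m - 4) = (m - 4)*(m - 3)*(m + 1)*(m + 4)*(m - 1)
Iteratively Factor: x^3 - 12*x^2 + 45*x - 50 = (x - 2)*(x^2 - 10*x + 25) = (x - 5)*(x - 2)*(x - 5)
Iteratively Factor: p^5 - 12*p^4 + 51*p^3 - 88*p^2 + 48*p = (p)*(p^4 - 12*p^3 + 51*p^2 - 88*p + 48) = p*(p - 1)*(p^3 - 11*p^2 + 40*p - 48) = p*(p - 4)*(p - 1)*(p^2 - 7*p + 12) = p*(p - 4)^2*(p - 1)*(p - 3)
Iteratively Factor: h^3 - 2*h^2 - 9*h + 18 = (h + 3)*(h^2 - 5*h + 6) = (h - 2)*(h + 3)*(h - 3)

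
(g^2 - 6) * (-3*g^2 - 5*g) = -3*g^4 - 5*g^3 + 18*g^2 + 30*g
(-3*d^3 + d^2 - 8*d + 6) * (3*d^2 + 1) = -9*d^5 + 3*d^4 - 27*d^3 + 19*d^2 - 8*d + 6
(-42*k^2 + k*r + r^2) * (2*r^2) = -84*k^2*r^2 + 2*k*r^3 + 2*r^4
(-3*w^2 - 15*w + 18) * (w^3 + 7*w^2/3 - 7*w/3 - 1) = -3*w^5 - 22*w^4 - 10*w^3 + 80*w^2 - 27*w - 18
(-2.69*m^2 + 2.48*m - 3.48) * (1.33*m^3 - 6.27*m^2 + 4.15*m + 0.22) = -3.5777*m^5 + 20.1647*m^4 - 31.3415*m^3 + 31.5198*m^2 - 13.8964*m - 0.7656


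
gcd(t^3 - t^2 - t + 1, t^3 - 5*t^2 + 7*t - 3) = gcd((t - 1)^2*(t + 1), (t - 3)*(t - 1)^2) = t^2 - 2*t + 1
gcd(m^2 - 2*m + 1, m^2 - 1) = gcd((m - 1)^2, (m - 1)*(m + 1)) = m - 1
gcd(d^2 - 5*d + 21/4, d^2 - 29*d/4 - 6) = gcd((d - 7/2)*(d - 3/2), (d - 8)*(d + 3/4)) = 1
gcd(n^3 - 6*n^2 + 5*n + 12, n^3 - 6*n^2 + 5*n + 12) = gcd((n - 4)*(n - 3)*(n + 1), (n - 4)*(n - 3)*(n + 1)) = n^3 - 6*n^2 + 5*n + 12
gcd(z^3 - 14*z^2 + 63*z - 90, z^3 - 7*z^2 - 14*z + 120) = z^2 - 11*z + 30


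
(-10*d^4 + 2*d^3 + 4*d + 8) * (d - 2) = -10*d^5 + 22*d^4 - 4*d^3 + 4*d^2 - 16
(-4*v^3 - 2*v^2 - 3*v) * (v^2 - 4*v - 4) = -4*v^5 + 14*v^4 + 21*v^3 + 20*v^2 + 12*v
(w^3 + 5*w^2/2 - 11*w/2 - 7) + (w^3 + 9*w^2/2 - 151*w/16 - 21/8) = 2*w^3 + 7*w^2 - 239*w/16 - 77/8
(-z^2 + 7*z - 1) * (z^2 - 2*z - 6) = -z^4 + 9*z^3 - 9*z^2 - 40*z + 6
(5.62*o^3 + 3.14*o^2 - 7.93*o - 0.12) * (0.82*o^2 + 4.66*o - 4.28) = 4.6084*o^5 + 28.764*o^4 - 15.9238*o^3 - 50.4914*o^2 + 33.3812*o + 0.5136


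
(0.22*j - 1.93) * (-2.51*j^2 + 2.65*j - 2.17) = -0.5522*j^3 + 5.4273*j^2 - 5.5919*j + 4.1881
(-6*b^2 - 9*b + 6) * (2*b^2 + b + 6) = -12*b^4 - 24*b^3 - 33*b^2 - 48*b + 36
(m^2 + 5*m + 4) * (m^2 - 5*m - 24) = m^4 - 45*m^2 - 140*m - 96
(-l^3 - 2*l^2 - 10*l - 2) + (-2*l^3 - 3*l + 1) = -3*l^3 - 2*l^2 - 13*l - 1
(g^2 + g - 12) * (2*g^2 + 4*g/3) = 2*g^4 + 10*g^3/3 - 68*g^2/3 - 16*g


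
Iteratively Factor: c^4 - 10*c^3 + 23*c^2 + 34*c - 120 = (c - 3)*(c^3 - 7*c^2 + 2*c + 40) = (c - 4)*(c - 3)*(c^2 - 3*c - 10) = (c - 5)*(c - 4)*(c - 3)*(c + 2)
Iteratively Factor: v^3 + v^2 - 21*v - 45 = (v + 3)*(v^2 - 2*v - 15) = (v + 3)^2*(v - 5)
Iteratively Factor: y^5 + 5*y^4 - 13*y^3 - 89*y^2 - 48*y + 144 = (y + 4)*(y^4 + y^3 - 17*y^2 - 21*y + 36) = (y + 3)*(y + 4)*(y^3 - 2*y^2 - 11*y + 12) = (y + 3)^2*(y + 4)*(y^2 - 5*y + 4) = (y - 4)*(y + 3)^2*(y + 4)*(y - 1)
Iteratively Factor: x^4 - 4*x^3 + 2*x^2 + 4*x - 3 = (x - 1)*(x^3 - 3*x^2 - x + 3) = (x - 1)^2*(x^2 - 2*x - 3) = (x - 3)*(x - 1)^2*(x + 1)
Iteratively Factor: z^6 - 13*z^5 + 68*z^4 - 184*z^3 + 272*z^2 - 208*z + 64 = (z - 2)*(z^5 - 11*z^4 + 46*z^3 - 92*z^2 + 88*z - 32) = (z - 2)*(z - 1)*(z^4 - 10*z^3 + 36*z^2 - 56*z + 32) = (z - 2)^2*(z - 1)*(z^3 - 8*z^2 + 20*z - 16) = (z - 2)^3*(z - 1)*(z^2 - 6*z + 8) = (z - 4)*(z - 2)^3*(z - 1)*(z - 2)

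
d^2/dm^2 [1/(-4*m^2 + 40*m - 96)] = (m^2 - 10*m - 4*(m - 5)^2 + 24)/(2*(m^2 - 10*m + 24)^3)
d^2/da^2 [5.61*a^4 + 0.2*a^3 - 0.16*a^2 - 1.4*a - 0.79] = 67.32*a^2 + 1.2*a - 0.32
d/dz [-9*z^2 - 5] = -18*z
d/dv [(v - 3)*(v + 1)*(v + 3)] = 3*v^2 + 2*v - 9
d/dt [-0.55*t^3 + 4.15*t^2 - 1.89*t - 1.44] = -1.65*t^2 + 8.3*t - 1.89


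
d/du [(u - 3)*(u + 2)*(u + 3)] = 3*u^2 + 4*u - 9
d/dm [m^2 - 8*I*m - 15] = 2*m - 8*I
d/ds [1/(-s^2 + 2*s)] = 2*(s - 1)/(s^2*(s - 2)^2)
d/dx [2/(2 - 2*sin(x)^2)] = 2*sin(x)/cos(x)^3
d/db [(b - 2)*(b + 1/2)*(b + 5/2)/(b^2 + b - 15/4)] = (4*b^2 - 12*b + 13)/(4*b^2 - 12*b + 9)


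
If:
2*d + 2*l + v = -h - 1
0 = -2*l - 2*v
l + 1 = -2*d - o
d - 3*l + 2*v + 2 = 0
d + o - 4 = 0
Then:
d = -9/2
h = 17/2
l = -1/2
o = 17/2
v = 1/2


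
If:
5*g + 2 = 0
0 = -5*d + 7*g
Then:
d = -14/25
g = -2/5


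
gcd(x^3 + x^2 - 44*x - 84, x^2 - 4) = x + 2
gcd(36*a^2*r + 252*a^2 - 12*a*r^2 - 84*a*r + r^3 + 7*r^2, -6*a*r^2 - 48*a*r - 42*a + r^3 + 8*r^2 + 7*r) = -6*a*r - 42*a + r^2 + 7*r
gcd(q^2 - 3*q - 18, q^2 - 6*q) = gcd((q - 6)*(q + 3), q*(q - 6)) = q - 6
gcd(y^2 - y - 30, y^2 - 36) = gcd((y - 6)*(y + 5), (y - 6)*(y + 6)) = y - 6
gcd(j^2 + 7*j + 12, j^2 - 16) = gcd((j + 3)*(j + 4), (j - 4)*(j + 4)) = j + 4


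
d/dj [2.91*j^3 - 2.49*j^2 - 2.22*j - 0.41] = 8.73*j^2 - 4.98*j - 2.22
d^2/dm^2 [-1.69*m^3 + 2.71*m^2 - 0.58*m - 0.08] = 5.42 - 10.14*m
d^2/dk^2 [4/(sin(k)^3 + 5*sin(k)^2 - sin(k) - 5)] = (-36*(1 - cos(k)^2)^2 + 220*sin(k)*cos(k)^2 - 240*sin(k) + 380*cos(k)^2 - 588)/((sin(k) + 5)^3*cos(k)^4)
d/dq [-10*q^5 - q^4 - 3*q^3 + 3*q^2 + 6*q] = -50*q^4 - 4*q^3 - 9*q^2 + 6*q + 6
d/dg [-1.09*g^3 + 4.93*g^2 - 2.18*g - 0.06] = -3.27*g^2 + 9.86*g - 2.18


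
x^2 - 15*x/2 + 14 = (x - 4)*(x - 7/2)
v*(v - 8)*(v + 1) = v^3 - 7*v^2 - 8*v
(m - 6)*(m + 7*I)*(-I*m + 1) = -I*m^3 + 8*m^2 + 6*I*m^2 - 48*m + 7*I*m - 42*I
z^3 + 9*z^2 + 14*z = z*(z + 2)*(z + 7)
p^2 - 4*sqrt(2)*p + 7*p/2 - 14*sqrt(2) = (p + 7/2)*(p - 4*sqrt(2))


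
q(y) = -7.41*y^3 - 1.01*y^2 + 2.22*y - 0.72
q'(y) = -22.23*y^2 - 2.02*y + 2.22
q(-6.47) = 1949.56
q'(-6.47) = -915.28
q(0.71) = -2.31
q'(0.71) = -10.42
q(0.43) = -0.54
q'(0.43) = -2.76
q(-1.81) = 35.89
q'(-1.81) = -66.95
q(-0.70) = -0.23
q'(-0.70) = -7.26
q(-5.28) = 1050.14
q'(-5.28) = -606.85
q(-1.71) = 29.58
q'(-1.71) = -59.33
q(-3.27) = 240.32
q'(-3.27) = -228.88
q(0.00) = -0.72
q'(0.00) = 2.22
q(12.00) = -12924.00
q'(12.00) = -3223.14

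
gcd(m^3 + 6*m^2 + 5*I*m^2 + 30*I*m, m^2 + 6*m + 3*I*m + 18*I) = m + 6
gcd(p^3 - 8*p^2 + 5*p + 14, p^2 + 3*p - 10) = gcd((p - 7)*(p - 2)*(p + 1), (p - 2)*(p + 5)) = p - 2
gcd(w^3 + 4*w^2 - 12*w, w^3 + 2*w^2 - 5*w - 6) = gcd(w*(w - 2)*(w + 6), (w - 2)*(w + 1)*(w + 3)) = w - 2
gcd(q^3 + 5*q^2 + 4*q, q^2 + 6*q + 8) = q + 4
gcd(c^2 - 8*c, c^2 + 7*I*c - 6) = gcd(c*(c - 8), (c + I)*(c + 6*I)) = 1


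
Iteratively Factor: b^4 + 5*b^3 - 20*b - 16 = (b + 1)*(b^3 + 4*b^2 - 4*b - 16) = (b - 2)*(b + 1)*(b^2 + 6*b + 8) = (b - 2)*(b + 1)*(b + 4)*(b + 2)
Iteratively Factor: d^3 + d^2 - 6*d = (d + 3)*(d^2 - 2*d) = (d - 2)*(d + 3)*(d)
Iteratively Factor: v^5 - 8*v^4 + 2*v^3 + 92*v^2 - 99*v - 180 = (v - 3)*(v^4 - 5*v^3 - 13*v^2 + 53*v + 60) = (v - 3)*(v + 3)*(v^3 - 8*v^2 + 11*v + 20) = (v - 3)*(v + 1)*(v + 3)*(v^2 - 9*v + 20) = (v - 4)*(v - 3)*(v + 1)*(v + 3)*(v - 5)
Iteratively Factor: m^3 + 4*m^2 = (m)*(m^2 + 4*m) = m^2*(m + 4)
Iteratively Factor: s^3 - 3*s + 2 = (s - 1)*(s^2 + s - 2) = (s - 1)*(s + 2)*(s - 1)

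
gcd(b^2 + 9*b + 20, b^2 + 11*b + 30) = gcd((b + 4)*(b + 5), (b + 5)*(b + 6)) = b + 5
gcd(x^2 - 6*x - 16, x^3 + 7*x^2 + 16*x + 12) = x + 2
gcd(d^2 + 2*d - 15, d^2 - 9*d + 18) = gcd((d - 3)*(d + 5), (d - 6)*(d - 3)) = d - 3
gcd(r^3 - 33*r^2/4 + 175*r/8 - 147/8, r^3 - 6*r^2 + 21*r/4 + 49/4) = r - 7/2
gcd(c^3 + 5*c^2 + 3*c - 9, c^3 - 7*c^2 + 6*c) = c - 1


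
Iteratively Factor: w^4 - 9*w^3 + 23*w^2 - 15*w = (w)*(w^3 - 9*w^2 + 23*w - 15) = w*(w - 5)*(w^2 - 4*w + 3) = w*(w - 5)*(w - 1)*(w - 3)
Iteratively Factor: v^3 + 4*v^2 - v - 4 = (v - 1)*(v^2 + 5*v + 4) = (v - 1)*(v + 4)*(v + 1)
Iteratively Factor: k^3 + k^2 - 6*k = (k - 2)*(k^2 + 3*k) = (k - 2)*(k + 3)*(k)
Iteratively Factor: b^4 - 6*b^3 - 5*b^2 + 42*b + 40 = (b + 1)*(b^3 - 7*b^2 + 2*b + 40) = (b - 5)*(b + 1)*(b^2 - 2*b - 8) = (b - 5)*(b + 1)*(b + 2)*(b - 4)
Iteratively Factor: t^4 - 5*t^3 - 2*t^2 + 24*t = (t)*(t^3 - 5*t^2 - 2*t + 24) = t*(t - 4)*(t^2 - t - 6) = t*(t - 4)*(t - 3)*(t + 2)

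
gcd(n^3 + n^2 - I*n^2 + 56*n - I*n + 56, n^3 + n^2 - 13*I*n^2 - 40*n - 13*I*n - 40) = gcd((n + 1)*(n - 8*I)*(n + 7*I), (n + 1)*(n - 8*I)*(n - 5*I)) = n^2 + n*(1 - 8*I) - 8*I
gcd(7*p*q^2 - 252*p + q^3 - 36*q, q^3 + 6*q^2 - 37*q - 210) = q - 6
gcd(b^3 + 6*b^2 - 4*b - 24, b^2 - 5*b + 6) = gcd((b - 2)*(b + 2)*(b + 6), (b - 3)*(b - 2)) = b - 2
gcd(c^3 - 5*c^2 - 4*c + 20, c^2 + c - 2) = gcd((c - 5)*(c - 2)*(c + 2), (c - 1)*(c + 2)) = c + 2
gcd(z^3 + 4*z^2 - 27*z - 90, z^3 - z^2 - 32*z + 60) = z^2 + z - 30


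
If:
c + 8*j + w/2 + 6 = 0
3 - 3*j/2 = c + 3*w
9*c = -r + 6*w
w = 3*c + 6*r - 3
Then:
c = 4341/5653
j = -5208/5653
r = 1791/5653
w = 6810/5653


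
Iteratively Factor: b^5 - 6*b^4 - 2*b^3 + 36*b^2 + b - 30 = (b + 2)*(b^4 - 8*b^3 + 14*b^2 + 8*b - 15) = (b - 5)*(b + 2)*(b^3 - 3*b^2 - b + 3) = (b - 5)*(b + 1)*(b + 2)*(b^2 - 4*b + 3) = (b - 5)*(b - 1)*(b + 1)*(b + 2)*(b - 3)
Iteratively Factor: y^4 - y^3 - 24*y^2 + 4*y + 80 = (y + 4)*(y^3 - 5*y^2 - 4*y + 20) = (y + 2)*(y + 4)*(y^2 - 7*y + 10) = (y - 5)*(y + 2)*(y + 4)*(y - 2)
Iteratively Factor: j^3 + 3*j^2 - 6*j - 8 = (j + 1)*(j^2 + 2*j - 8) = (j + 1)*(j + 4)*(j - 2)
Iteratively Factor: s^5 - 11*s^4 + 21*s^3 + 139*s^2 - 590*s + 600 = (s - 2)*(s^4 - 9*s^3 + 3*s^2 + 145*s - 300) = (s - 5)*(s - 2)*(s^3 - 4*s^2 - 17*s + 60) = (s - 5)^2*(s - 2)*(s^2 + s - 12) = (s - 5)^2*(s - 2)*(s + 4)*(s - 3)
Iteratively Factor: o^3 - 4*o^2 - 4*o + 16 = (o - 2)*(o^2 - 2*o - 8) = (o - 2)*(o + 2)*(o - 4)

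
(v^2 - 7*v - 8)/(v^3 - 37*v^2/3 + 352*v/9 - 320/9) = 9*(v + 1)/(9*v^2 - 39*v + 40)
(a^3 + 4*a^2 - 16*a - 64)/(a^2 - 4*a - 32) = (a^2 - 16)/(a - 8)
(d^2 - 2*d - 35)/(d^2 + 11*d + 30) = (d - 7)/(d + 6)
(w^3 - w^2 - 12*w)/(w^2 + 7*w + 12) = w*(w - 4)/(w + 4)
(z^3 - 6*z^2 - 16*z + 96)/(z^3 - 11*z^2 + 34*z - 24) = (z + 4)/(z - 1)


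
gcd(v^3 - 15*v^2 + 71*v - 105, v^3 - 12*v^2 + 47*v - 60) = v^2 - 8*v + 15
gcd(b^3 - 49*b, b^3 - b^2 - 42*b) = b^2 - 7*b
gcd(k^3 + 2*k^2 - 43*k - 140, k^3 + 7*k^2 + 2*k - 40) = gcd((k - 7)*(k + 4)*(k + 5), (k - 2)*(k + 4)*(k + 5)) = k^2 + 9*k + 20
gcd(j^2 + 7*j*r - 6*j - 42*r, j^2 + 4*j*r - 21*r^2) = j + 7*r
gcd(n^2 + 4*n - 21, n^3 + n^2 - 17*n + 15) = n - 3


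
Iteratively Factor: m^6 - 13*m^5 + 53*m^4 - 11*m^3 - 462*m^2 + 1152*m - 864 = (m + 3)*(m^5 - 16*m^4 + 101*m^3 - 314*m^2 + 480*m - 288) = (m - 4)*(m + 3)*(m^4 - 12*m^3 + 53*m^2 - 102*m + 72) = (m - 4)*(m - 3)*(m + 3)*(m^3 - 9*m^2 + 26*m - 24) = (m - 4)*(m - 3)^2*(m + 3)*(m^2 - 6*m + 8) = (m - 4)*(m - 3)^2*(m - 2)*(m + 3)*(m - 4)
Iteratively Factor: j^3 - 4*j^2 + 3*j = (j - 1)*(j^2 - 3*j) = j*(j - 1)*(j - 3)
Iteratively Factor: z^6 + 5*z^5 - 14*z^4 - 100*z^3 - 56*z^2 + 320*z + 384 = (z + 3)*(z^5 + 2*z^4 - 20*z^3 - 40*z^2 + 64*z + 128) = (z - 2)*(z + 3)*(z^4 + 4*z^3 - 12*z^2 - 64*z - 64) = (z - 2)*(z + 2)*(z + 3)*(z^3 + 2*z^2 - 16*z - 32) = (z - 2)*(z + 2)*(z + 3)*(z + 4)*(z^2 - 2*z - 8) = (z - 4)*(z - 2)*(z + 2)*(z + 3)*(z + 4)*(z + 2)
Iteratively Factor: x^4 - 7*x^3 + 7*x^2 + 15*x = (x)*(x^3 - 7*x^2 + 7*x + 15) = x*(x - 5)*(x^2 - 2*x - 3) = x*(x - 5)*(x - 3)*(x + 1)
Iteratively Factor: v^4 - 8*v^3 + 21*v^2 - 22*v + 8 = (v - 4)*(v^3 - 4*v^2 + 5*v - 2) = (v - 4)*(v - 1)*(v^2 - 3*v + 2) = (v - 4)*(v - 2)*(v - 1)*(v - 1)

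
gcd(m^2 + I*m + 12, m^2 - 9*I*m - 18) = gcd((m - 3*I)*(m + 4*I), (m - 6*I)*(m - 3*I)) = m - 3*I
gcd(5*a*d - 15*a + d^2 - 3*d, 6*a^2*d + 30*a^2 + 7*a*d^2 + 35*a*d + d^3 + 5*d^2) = 1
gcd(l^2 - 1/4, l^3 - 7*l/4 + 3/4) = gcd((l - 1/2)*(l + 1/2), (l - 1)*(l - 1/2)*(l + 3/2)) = l - 1/2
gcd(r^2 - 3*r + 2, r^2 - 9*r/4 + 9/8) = 1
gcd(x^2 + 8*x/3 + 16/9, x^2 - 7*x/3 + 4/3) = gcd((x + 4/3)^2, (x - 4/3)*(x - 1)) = 1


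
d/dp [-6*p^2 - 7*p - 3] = -12*p - 7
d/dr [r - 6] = 1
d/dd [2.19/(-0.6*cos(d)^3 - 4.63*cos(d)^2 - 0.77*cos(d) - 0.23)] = (3.942*sin(d)^2 - 20.2794*cos(d) - 5.6283)*sin(d)/(0.6*cos(d)^3 + 4.63*cos(d)^2 + 0.77*cos(d) + 0.23)^2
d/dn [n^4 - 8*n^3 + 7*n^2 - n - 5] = 4*n^3 - 24*n^2 + 14*n - 1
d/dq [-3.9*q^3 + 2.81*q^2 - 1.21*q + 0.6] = -11.7*q^2 + 5.62*q - 1.21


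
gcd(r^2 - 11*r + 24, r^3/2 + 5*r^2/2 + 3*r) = 1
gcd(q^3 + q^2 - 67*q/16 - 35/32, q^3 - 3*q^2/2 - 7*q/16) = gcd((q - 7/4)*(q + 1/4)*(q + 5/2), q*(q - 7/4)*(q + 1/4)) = q^2 - 3*q/2 - 7/16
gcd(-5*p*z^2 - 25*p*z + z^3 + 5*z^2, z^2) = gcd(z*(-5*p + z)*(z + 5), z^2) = z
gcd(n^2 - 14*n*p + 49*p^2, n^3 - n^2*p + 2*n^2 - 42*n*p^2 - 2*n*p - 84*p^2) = -n + 7*p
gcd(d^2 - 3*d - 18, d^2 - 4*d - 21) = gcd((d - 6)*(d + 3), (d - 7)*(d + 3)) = d + 3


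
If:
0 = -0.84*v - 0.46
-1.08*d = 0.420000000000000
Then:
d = -0.39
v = -0.55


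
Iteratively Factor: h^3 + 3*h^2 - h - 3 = (h - 1)*(h^2 + 4*h + 3) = (h - 1)*(h + 3)*(h + 1)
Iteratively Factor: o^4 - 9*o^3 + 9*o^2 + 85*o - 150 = (o - 5)*(o^3 - 4*o^2 - 11*o + 30) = (o - 5)*(o - 2)*(o^2 - 2*o - 15) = (o - 5)*(o - 2)*(o + 3)*(o - 5)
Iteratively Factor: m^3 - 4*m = (m + 2)*(m^2 - 2*m) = m*(m + 2)*(m - 2)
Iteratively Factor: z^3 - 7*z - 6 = (z + 2)*(z^2 - 2*z - 3) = (z - 3)*(z + 2)*(z + 1)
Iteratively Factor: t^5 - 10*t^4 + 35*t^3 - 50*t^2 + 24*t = (t - 3)*(t^4 - 7*t^3 + 14*t^2 - 8*t) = (t - 3)*(t - 2)*(t^3 - 5*t^2 + 4*t) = (t - 4)*(t - 3)*(t - 2)*(t^2 - t) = (t - 4)*(t - 3)*(t - 2)*(t - 1)*(t)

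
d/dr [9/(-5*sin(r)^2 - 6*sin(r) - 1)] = 18*(5*sin(r) + 3)*cos(r)/(5*sin(r)^2 + 6*sin(r) + 1)^2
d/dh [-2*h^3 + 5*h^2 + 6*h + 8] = -6*h^2 + 10*h + 6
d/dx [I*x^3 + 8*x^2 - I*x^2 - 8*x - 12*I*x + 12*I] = 3*I*x^2 + 2*x*(8 - I) - 8 - 12*I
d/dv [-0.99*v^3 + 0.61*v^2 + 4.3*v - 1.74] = -2.97*v^2 + 1.22*v + 4.3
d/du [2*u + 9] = 2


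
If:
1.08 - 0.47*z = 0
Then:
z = 2.30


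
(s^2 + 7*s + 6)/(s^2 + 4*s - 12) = (s + 1)/(s - 2)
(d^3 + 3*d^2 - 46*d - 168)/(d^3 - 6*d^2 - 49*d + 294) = (d^2 + 10*d + 24)/(d^2 + d - 42)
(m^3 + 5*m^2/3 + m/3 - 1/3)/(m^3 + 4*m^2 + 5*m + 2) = (m - 1/3)/(m + 2)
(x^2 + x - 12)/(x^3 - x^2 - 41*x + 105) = (x + 4)/(x^2 + 2*x - 35)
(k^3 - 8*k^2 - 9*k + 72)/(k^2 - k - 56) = (k^2 - 9)/(k + 7)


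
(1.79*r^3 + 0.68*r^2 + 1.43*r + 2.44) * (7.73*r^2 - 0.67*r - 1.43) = 13.8367*r^5 + 4.0571*r^4 + 8.0386*r^3 + 16.9307*r^2 - 3.6797*r - 3.4892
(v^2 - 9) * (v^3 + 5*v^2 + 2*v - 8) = v^5 + 5*v^4 - 7*v^3 - 53*v^2 - 18*v + 72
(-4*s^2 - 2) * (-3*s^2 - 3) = 12*s^4 + 18*s^2 + 6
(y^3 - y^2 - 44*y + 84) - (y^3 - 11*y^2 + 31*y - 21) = 10*y^2 - 75*y + 105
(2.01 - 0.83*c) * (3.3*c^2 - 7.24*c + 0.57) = -2.739*c^3 + 12.6422*c^2 - 15.0255*c + 1.1457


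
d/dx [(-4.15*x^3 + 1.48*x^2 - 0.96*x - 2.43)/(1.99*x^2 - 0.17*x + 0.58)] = (-8.2585*x^4 + 1.411*x^3 - 5.5622*x^2 + 11.3882*x - 0.9699)/(3.9601*x^4 - 0.6766*x^3 + 2.3373*x^2 - 0.1972*x + 0.3364)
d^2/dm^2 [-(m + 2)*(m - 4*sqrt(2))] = -2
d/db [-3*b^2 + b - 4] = 1 - 6*b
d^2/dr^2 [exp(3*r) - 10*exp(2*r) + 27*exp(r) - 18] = (9*exp(2*r) - 40*exp(r) + 27)*exp(r)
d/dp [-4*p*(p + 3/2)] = -8*p - 6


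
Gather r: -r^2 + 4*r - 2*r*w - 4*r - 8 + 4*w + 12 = -r^2 - 2*r*w + 4*w + 4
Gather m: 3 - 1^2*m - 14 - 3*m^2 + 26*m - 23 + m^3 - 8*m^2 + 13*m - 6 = m^3 - 11*m^2 + 38*m - 40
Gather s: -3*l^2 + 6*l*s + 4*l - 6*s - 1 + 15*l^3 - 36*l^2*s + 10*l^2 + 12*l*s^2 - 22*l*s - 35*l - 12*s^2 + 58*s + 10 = 15*l^3 + 7*l^2 - 31*l + s^2*(12*l - 12) + s*(-36*l^2 - 16*l + 52) + 9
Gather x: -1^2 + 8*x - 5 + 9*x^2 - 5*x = 9*x^2 + 3*x - 6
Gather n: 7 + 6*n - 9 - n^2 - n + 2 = -n^2 + 5*n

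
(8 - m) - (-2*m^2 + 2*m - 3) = 2*m^2 - 3*m + 11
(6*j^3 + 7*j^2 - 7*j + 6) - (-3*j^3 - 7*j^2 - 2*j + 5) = 9*j^3 + 14*j^2 - 5*j + 1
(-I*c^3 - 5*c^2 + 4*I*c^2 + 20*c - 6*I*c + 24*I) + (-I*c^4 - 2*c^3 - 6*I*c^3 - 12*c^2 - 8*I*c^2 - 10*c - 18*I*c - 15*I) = -I*c^4 - 2*c^3 - 7*I*c^3 - 17*c^2 - 4*I*c^2 + 10*c - 24*I*c + 9*I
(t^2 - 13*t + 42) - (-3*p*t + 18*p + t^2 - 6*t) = 3*p*t - 18*p - 7*t + 42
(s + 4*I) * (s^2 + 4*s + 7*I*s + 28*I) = s^3 + 4*s^2 + 11*I*s^2 - 28*s + 44*I*s - 112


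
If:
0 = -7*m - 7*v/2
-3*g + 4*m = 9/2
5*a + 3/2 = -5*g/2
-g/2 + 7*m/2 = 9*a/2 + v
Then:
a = 321/940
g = -603/470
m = 153/940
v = -153/470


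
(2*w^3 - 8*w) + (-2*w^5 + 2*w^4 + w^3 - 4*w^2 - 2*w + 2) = -2*w^5 + 2*w^4 + 3*w^3 - 4*w^2 - 10*w + 2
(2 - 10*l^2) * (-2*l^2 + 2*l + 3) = 20*l^4 - 20*l^3 - 34*l^2 + 4*l + 6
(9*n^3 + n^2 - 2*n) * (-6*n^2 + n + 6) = -54*n^5 + 3*n^4 + 67*n^3 + 4*n^2 - 12*n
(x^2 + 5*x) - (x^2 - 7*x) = 12*x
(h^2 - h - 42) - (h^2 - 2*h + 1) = h - 43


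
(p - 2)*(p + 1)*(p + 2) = p^3 + p^2 - 4*p - 4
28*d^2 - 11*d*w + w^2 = (-7*d + w)*(-4*d + w)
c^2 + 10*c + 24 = (c + 4)*(c + 6)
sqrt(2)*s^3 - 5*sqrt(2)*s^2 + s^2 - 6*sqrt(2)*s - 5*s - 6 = (s - 6)*(s + 1)*(sqrt(2)*s + 1)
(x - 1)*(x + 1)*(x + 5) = x^3 + 5*x^2 - x - 5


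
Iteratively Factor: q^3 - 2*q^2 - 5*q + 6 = (q + 2)*(q^2 - 4*q + 3) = (q - 3)*(q + 2)*(q - 1)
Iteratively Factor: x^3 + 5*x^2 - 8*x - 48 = (x + 4)*(x^2 + x - 12) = (x + 4)^2*(x - 3)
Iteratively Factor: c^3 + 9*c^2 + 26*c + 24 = (c + 4)*(c^2 + 5*c + 6) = (c + 3)*(c + 4)*(c + 2)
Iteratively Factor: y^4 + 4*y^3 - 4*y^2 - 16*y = (y)*(y^3 + 4*y^2 - 4*y - 16) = y*(y + 4)*(y^2 - 4) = y*(y - 2)*(y + 4)*(y + 2)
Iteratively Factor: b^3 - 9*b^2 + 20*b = (b - 4)*(b^2 - 5*b) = (b - 5)*(b - 4)*(b)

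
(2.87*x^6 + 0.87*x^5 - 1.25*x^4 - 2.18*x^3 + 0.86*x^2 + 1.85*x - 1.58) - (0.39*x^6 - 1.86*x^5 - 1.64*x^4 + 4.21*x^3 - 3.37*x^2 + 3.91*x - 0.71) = 2.48*x^6 + 2.73*x^5 + 0.39*x^4 - 6.39*x^3 + 4.23*x^2 - 2.06*x - 0.87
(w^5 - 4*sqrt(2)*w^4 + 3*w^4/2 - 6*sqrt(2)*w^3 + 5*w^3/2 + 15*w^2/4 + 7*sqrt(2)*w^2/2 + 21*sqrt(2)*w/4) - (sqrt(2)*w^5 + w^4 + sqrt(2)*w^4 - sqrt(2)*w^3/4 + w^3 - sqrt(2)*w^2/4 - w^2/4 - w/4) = -sqrt(2)*w^5 + w^5 - 5*sqrt(2)*w^4 + w^4/2 - 23*sqrt(2)*w^3/4 + 3*w^3/2 + 4*w^2 + 15*sqrt(2)*w^2/4 + w/4 + 21*sqrt(2)*w/4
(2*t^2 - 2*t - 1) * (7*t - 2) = 14*t^3 - 18*t^2 - 3*t + 2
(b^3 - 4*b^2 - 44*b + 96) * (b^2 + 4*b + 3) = b^5 - 57*b^3 - 92*b^2 + 252*b + 288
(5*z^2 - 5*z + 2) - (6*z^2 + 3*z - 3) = -z^2 - 8*z + 5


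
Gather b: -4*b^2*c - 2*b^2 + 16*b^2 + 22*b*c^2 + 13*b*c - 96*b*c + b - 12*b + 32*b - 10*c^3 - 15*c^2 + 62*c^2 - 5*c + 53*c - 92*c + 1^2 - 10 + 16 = b^2*(14 - 4*c) + b*(22*c^2 - 83*c + 21) - 10*c^3 + 47*c^2 - 44*c + 7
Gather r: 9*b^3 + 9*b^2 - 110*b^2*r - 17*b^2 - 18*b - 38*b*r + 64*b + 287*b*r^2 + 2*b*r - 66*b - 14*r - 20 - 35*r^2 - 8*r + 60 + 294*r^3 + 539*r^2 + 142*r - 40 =9*b^3 - 8*b^2 - 20*b + 294*r^3 + r^2*(287*b + 504) + r*(-110*b^2 - 36*b + 120)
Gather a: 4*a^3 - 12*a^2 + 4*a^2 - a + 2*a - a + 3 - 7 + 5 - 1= 4*a^3 - 8*a^2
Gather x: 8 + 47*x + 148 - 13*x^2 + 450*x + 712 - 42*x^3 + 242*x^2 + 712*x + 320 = -42*x^3 + 229*x^2 + 1209*x + 1188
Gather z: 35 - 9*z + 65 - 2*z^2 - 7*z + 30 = -2*z^2 - 16*z + 130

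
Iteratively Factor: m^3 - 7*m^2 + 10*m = (m - 5)*(m^2 - 2*m) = m*(m - 5)*(m - 2)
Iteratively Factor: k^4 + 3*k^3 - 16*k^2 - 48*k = (k + 3)*(k^3 - 16*k) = (k - 4)*(k + 3)*(k^2 + 4*k) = (k - 4)*(k + 3)*(k + 4)*(k)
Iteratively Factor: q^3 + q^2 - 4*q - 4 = (q + 1)*(q^2 - 4) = (q - 2)*(q + 1)*(q + 2)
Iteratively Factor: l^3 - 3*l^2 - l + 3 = (l + 1)*(l^2 - 4*l + 3) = (l - 1)*(l + 1)*(l - 3)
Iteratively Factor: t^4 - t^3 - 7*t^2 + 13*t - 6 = (t - 1)*(t^3 - 7*t + 6) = (t - 2)*(t - 1)*(t^2 + 2*t - 3) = (t - 2)*(t - 1)^2*(t + 3)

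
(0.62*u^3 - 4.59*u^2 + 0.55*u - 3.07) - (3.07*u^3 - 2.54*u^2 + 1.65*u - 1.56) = -2.45*u^3 - 2.05*u^2 - 1.1*u - 1.51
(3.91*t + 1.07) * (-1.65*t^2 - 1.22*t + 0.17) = -6.4515*t^3 - 6.5357*t^2 - 0.6407*t + 0.1819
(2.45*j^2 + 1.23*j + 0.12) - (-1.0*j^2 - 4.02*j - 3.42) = 3.45*j^2 + 5.25*j + 3.54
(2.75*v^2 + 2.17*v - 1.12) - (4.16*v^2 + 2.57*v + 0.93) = -1.41*v^2 - 0.4*v - 2.05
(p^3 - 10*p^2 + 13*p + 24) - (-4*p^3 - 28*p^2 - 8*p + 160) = 5*p^3 + 18*p^2 + 21*p - 136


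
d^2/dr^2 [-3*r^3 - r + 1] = -18*r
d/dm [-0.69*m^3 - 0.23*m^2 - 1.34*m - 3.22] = -2.07*m^2 - 0.46*m - 1.34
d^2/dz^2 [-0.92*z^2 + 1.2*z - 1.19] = -1.84000000000000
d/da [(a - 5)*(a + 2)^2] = (a + 2)*(3*a - 8)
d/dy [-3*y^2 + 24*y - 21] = 24 - 6*y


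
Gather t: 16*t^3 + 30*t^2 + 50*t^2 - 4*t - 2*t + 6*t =16*t^3 + 80*t^2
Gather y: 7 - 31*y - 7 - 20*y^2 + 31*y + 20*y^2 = 0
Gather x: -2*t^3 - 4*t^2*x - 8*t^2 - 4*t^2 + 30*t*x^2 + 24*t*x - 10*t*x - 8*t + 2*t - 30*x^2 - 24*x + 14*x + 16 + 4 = -2*t^3 - 12*t^2 - 6*t + x^2*(30*t - 30) + x*(-4*t^2 + 14*t - 10) + 20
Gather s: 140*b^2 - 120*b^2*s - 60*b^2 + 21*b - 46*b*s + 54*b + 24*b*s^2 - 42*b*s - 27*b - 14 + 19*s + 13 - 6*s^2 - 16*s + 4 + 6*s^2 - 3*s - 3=80*b^2 + 24*b*s^2 + 48*b + s*(-120*b^2 - 88*b)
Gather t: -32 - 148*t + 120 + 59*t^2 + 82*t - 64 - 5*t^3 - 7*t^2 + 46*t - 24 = -5*t^3 + 52*t^2 - 20*t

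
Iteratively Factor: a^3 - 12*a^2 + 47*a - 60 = (a - 3)*(a^2 - 9*a + 20) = (a - 4)*(a - 3)*(a - 5)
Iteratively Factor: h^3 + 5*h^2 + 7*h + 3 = (h + 3)*(h^2 + 2*h + 1) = (h + 1)*(h + 3)*(h + 1)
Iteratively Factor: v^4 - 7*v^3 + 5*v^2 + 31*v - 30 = (v + 2)*(v^3 - 9*v^2 + 23*v - 15) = (v - 1)*(v + 2)*(v^2 - 8*v + 15) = (v - 3)*(v - 1)*(v + 2)*(v - 5)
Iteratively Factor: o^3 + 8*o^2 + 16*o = (o + 4)*(o^2 + 4*o) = (o + 4)^2*(o)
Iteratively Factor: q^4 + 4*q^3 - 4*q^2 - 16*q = (q + 4)*(q^3 - 4*q) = (q - 2)*(q + 4)*(q^2 + 2*q) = q*(q - 2)*(q + 4)*(q + 2)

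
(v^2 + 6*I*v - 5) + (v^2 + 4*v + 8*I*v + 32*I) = 2*v^2 + 4*v + 14*I*v - 5 + 32*I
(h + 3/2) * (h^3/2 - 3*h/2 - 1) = h^4/2 + 3*h^3/4 - 3*h^2/2 - 13*h/4 - 3/2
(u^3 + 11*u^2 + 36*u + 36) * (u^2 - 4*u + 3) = u^5 + 7*u^4 - 5*u^3 - 75*u^2 - 36*u + 108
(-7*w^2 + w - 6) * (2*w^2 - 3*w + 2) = -14*w^4 + 23*w^3 - 29*w^2 + 20*w - 12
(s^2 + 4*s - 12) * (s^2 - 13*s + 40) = s^4 - 9*s^3 - 24*s^2 + 316*s - 480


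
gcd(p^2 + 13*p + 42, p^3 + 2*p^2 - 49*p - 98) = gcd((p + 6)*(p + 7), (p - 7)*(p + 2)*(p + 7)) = p + 7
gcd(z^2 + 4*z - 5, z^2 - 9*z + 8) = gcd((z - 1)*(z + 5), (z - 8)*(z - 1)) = z - 1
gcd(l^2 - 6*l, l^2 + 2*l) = l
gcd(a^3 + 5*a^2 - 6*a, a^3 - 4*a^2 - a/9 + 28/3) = 1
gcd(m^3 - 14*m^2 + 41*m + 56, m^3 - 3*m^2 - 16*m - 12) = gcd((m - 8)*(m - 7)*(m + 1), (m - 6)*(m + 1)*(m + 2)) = m + 1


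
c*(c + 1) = c^2 + c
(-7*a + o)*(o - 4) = -7*a*o + 28*a + o^2 - 4*o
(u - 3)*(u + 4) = u^2 + u - 12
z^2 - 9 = (z - 3)*(z + 3)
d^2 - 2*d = d*(d - 2)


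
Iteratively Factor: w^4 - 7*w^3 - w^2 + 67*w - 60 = (w - 1)*(w^3 - 6*w^2 - 7*w + 60) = (w - 4)*(w - 1)*(w^2 - 2*w - 15) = (w - 4)*(w - 1)*(w + 3)*(w - 5)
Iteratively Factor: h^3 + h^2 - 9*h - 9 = (h - 3)*(h^2 + 4*h + 3) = (h - 3)*(h + 1)*(h + 3)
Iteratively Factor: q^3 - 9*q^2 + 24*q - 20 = (q - 2)*(q^2 - 7*q + 10) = (q - 2)^2*(q - 5)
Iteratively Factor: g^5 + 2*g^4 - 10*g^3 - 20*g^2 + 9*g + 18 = (g + 2)*(g^4 - 10*g^2 + 9) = (g - 1)*(g + 2)*(g^3 + g^2 - 9*g - 9) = (g - 1)*(g + 1)*(g + 2)*(g^2 - 9) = (g - 1)*(g + 1)*(g + 2)*(g + 3)*(g - 3)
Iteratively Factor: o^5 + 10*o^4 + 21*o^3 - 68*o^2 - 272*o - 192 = (o + 4)*(o^4 + 6*o^3 - 3*o^2 - 56*o - 48) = (o + 1)*(o + 4)*(o^3 + 5*o^2 - 8*o - 48) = (o - 3)*(o + 1)*(o + 4)*(o^2 + 8*o + 16) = (o - 3)*(o + 1)*(o + 4)^2*(o + 4)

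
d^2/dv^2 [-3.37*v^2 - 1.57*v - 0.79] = -6.74000000000000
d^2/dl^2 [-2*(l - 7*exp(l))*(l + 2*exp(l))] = 10*l*exp(l) + 112*exp(2*l) + 20*exp(l) - 4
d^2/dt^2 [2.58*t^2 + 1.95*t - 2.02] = 5.16000000000000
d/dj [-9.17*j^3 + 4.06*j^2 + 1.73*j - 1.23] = -27.51*j^2 + 8.12*j + 1.73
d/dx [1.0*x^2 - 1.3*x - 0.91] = 2.0*x - 1.3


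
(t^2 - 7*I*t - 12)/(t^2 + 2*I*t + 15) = (t - 4*I)/(t + 5*I)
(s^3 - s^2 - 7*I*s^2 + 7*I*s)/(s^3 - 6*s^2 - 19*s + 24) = s*(s - 7*I)/(s^2 - 5*s - 24)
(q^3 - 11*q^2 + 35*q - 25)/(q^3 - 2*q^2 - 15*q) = (q^2 - 6*q + 5)/(q*(q + 3))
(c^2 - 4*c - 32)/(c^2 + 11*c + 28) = (c - 8)/(c + 7)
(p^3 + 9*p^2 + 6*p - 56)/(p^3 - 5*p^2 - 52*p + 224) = (p^2 + 2*p - 8)/(p^2 - 12*p + 32)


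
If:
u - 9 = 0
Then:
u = 9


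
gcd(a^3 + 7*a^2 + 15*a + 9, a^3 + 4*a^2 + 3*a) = a^2 + 4*a + 3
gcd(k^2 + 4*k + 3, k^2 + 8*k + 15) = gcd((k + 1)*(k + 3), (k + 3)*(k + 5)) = k + 3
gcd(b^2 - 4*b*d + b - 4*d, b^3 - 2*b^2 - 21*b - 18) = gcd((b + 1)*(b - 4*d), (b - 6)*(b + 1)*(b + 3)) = b + 1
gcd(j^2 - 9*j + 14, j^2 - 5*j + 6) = j - 2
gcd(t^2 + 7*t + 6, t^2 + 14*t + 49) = 1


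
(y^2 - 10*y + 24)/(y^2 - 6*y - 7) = (-y^2 + 10*y - 24)/(-y^2 + 6*y + 7)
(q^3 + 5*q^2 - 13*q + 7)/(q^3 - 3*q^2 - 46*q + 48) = (q^2 + 6*q - 7)/(q^2 - 2*q - 48)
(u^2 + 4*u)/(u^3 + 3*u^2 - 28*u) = (u + 4)/(u^2 + 3*u - 28)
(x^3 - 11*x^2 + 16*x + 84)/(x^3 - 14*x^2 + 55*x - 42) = (x + 2)/(x - 1)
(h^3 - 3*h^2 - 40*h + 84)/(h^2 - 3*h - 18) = (-h^3 + 3*h^2 + 40*h - 84)/(-h^2 + 3*h + 18)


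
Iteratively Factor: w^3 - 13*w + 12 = (w + 4)*(w^2 - 4*w + 3) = (w - 3)*(w + 4)*(w - 1)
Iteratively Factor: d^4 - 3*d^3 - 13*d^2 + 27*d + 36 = (d - 3)*(d^3 - 13*d - 12) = (d - 3)*(d + 1)*(d^2 - d - 12) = (d - 3)*(d + 1)*(d + 3)*(d - 4)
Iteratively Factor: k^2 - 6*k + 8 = (k - 4)*(k - 2)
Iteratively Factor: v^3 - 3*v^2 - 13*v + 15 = (v + 3)*(v^2 - 6*v + 5) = (v - 1)*(v + 3)*(v - 5)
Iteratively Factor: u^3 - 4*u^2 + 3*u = (u - 3)*(u^2 - u) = (u - 3)*(u - 1)*(u)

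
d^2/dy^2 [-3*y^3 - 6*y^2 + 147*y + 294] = -18*y - 12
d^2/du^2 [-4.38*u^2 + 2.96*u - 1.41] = -8.76000000000000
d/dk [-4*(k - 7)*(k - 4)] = 44 - 8*k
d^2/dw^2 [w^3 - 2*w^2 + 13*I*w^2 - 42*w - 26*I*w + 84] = 6*w - 4 + 26*I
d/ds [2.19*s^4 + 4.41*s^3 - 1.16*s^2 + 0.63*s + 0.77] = 8.76*s^3 + 13.23*s^2 - 2.32*s + 0.63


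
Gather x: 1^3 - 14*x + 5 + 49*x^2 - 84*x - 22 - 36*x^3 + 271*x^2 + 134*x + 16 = -36*x^3 + 320*x^2 + 36*x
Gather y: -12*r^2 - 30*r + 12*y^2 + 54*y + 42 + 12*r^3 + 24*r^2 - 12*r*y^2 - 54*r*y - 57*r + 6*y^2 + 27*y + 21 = 12*r^3 + 12*r^2 - 87*r + y^2*(18 - 12*r) + y*(81 - 54*r) + 63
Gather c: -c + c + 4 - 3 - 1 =0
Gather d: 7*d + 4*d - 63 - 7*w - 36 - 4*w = 11*d - 11*w - 99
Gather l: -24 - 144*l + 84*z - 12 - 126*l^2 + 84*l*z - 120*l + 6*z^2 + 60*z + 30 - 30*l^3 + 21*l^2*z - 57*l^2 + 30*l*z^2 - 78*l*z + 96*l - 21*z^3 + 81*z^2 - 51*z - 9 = -30*l^3 + l^2*(21*z - 183) + l*(30*z^2 + 6*z - 168) - 21*z^3 + 87*z^2 + 93*z - 15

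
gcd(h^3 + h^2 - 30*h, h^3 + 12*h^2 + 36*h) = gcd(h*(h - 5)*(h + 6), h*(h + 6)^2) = h^2 + 6*h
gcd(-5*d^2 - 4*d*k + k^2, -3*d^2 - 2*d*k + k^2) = d + k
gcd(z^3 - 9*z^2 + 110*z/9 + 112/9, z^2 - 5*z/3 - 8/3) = z - 8/3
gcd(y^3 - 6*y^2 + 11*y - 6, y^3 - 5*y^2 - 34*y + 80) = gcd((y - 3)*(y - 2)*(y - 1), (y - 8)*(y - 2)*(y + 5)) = y - 2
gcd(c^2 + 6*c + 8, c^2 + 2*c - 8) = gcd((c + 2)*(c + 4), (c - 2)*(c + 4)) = c + 4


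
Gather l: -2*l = -2*l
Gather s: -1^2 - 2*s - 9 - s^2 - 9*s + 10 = -s^2 - 11*s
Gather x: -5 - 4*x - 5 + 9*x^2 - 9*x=9*x^2 - 13*x - 10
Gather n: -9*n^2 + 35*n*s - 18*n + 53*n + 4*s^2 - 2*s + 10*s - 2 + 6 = -9*n^2 + n*(35*s + 35) + 4*s^2 + 8*s + 4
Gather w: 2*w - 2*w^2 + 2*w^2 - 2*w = 0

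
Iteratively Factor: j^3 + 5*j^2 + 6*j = (j)*(j^2 + 5*j + 6) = j*(j + 3)*(j + 2)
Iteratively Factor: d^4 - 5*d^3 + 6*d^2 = (d)*(d^3 - 5*d^2 + 6*d) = d*(d - 3)*(d^2 - 2*d) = d^2*(d - 3)*(d - 2)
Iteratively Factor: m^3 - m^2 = (m)*(m^2 - m) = m*(m - 1)*(m)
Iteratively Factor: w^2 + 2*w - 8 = (w + 4)*(w - 2)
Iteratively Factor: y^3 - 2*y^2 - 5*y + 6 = (y - 3)*(y^2 + y - 2) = (y - 3)*(y - 1)*(y + 2)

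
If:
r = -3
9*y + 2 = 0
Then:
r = -3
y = -2/9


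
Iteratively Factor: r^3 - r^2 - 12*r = (r - 4)*(r^2 + 3*r) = (r - 4)*(r + 3)*(r)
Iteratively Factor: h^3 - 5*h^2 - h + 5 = (h + 1)*(h^2 - 6*h + 5) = (h - 1)*(h + 1)*(h - 5)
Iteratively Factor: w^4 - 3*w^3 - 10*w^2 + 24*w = (w)*(w^3 - 3*w^2 - 10*w + 24) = w*(w - 2)*(w^2 - w - 12) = w*(w - 4)*(w - 2)*(w + 3)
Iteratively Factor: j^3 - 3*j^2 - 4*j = (j)*(j^2 - 3*j - 4) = j*(j + 1)*(j - 4)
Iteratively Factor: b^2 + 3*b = (b + 3)*(b)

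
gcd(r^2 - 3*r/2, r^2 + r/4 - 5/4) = 1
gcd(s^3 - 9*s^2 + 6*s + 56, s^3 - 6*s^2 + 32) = s^2 - 2*s - 8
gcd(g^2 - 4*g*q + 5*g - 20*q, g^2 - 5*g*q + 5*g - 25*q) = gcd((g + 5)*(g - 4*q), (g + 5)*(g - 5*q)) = g + 5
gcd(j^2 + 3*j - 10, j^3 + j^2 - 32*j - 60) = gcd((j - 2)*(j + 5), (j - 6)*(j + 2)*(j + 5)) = j + 5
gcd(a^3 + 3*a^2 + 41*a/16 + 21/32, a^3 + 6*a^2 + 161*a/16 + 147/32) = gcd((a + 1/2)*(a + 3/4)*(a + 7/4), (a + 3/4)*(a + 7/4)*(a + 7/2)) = a^2 + 5*a/2 + 21/16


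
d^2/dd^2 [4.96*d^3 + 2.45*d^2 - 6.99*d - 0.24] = 29.76*d + 4.9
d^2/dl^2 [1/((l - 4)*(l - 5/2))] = 4*(4*(l - 4)^2 + 2*(l - 4)*(2*l - 5) + (2*l - 5)^2)/((l - 4)^3*(2*l - 5)^3)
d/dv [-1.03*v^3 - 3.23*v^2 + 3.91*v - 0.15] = -3.09*v^2 - 6.46*v + 3.91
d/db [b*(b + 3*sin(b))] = 3*b*cos(b) + 2*b + 3*sin(b)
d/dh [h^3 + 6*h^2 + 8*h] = 3*h^2 + 12*h + 8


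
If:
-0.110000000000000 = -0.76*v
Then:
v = 0.14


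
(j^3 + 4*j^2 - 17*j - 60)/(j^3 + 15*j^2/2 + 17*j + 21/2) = 2*(j^2 + j - 20)/(2*j^2 + 9*j + 7)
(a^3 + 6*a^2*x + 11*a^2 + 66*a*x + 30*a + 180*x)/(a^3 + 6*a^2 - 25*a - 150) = (a + 6*x)/(a - 5)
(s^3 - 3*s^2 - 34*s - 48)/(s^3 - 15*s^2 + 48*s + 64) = (s^2 + 5*s + 6)/(s^2 - 7*s - 8)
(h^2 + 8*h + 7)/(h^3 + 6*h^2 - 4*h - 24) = (h^2 + 8*h + 7)/(h^3 + 6*h^2 - 4*h - 24)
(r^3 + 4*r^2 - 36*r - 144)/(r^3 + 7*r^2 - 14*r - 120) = (r^2 - 2*r - 24)/(r^2 + r - 20)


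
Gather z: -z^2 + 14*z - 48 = -z^2 + 14*z - 48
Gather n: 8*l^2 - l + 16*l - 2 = 8*l^2 + 15*l - 2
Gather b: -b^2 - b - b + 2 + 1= -b^2 - 2*b + 3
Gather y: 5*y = 5*y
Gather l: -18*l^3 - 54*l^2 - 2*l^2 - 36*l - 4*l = -18*l^3 - 56*l^2 - 40*l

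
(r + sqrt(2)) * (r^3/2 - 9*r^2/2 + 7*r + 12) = r^4/2 - 9*r^3/2 + sqrt(2)*r^3/2 - 9*sqrt(2)*r^2/2 + 7*r^2 + 7*sqrt(2)*r + 12*r + 12*sqrt(2)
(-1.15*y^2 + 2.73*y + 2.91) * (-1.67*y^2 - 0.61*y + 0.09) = 1.9205*y^4 - 3.8576*y^3 - 6.6285*y^2 - 1.5294*y + 0.2619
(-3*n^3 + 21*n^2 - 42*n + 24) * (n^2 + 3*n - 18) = -3*n^5 + 12*n^4 + 75*n^3 - 480*n^2 + 828*n - 432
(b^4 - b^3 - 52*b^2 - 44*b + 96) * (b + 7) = b^5 + 6*b^4 - 59*b^3 - 408*b^2 - 212*b + 672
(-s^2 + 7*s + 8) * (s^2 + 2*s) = -s^4 + 5*s^3 + 22*s^2 + 16*s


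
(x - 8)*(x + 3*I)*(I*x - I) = I*x^3 - 3*x^2 - 9*I*x^2 + 27*x + 8*I*x - 24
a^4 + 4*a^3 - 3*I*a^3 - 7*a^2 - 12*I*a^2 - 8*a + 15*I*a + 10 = (a + 5)*(a - 2*I)*(-I*a + I)*(I*a + 1)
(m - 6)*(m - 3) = m^2 - 9*m + 18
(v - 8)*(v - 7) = v^2 - 15*v + 56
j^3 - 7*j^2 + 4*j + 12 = (j - 6)*(j - 2)*(j + 1)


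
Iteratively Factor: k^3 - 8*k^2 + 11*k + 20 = (k - 4)*(k^2 - 4*k - 5) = (k - 4)*(k + 1)*(k - 5)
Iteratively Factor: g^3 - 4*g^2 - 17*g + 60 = (g - 3)*(g^2 - g - 20) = (g - 3)*(g + 4)*(g - 5)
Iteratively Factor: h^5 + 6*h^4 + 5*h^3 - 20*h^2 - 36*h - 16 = (h + 1)*(h^4 + 5*h^3 - 20*h - 16) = (h - 2)*(h + 1)*(h^3 + 7*h^2 + 14*h + 8) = (h - 2)*(h + 1)*(h + 4)*(h^2 + 3*h + 2) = (h - 2)*(h + 1)*(h + 2)*(h + 4)*(h + 1)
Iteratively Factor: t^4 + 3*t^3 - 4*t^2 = (t + 4)*(t^3 - t^2) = t*(t + 4)*(t^2 - t) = t^2*(t + 4)*(t - 1)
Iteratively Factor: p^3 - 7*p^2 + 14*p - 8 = (p - 4)*(p^2 - 3*p + 2) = (p - 4)*(p - 2)*(p - 1)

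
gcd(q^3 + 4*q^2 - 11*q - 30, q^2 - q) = 1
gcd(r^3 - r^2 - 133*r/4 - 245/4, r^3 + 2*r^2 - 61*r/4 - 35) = r^2 + 6*r + 35/4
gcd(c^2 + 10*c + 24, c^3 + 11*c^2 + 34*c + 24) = c^2 + 10*c + 24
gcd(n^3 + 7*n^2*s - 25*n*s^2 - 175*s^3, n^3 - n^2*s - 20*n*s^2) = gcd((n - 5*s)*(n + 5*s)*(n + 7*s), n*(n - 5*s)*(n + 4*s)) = -n + 5*s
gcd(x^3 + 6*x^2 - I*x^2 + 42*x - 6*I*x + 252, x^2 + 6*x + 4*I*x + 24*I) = x + 6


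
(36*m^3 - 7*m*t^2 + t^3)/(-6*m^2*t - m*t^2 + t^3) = (-6*m + t)/t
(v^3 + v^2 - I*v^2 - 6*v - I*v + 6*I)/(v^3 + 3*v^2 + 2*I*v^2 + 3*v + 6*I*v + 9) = (v - 2)/(v + 3*I)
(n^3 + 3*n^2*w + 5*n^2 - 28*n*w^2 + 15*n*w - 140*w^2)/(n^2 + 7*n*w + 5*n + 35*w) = n - 4*w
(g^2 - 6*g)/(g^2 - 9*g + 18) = g/(g - 3)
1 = 1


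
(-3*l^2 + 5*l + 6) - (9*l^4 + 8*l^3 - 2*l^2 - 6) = -9*l^4 - 8*l^3 - l^2 + 5*l + 12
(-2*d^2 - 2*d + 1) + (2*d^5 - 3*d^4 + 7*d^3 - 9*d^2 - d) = 2*d^5 - 3*d^4 + 7*d^3 - 11*d^2 - 3*d + 1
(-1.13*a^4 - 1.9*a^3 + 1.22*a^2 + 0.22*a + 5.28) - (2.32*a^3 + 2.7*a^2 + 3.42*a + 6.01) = -1.13*a^4 - 4.22*a^3 - 1.48*a^2 - 3.2*a - 0.73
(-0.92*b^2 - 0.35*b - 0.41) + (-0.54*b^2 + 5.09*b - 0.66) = -1.46*b^2 + 4.74*b - 1.07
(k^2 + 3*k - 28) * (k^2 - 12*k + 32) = k^4 - 9*k^3 - 32*k^2 + 432*k - 896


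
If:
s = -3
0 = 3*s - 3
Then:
No Solution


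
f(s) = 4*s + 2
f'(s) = 4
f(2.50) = 12.00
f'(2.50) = 4.00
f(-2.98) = -9.92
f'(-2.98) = 4.00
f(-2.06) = -6.24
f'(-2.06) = 4.00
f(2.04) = 10.16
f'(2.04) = 4.00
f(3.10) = 14.40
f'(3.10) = 4.00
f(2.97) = 13.88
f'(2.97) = 4.00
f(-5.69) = -20.76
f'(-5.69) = 4.00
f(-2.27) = -7.08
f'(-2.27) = 4.00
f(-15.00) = -58.00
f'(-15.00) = 4.00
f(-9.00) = -34.00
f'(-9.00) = 4.00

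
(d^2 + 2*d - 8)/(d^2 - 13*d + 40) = (d^2 + 2*d - 8)/(d^2 - 13*d + 40)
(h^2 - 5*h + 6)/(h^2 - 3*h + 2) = (h - 3)/(h - 1)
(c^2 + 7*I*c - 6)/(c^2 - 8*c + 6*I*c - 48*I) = (c + I)/(c - 8)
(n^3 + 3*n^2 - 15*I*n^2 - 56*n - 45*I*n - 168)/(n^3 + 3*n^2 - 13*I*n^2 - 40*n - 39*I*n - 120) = (n - 7*I)/(n - 5*I)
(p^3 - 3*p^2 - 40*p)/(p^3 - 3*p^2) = (p^2 - 3*p - 40)/(p*(p - 3))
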